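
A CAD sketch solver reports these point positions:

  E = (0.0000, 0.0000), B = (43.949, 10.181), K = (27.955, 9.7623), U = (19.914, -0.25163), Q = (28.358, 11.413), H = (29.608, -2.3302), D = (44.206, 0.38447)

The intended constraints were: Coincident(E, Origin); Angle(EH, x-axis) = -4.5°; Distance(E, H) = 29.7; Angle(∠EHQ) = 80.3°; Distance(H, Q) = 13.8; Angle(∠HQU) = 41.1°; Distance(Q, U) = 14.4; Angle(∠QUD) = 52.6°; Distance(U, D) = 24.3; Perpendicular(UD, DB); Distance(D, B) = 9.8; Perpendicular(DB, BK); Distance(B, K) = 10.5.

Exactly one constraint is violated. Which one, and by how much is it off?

Distance(B, K) = 10.5 — off by 5.50.

E = (0.00, 0.00) ✓; EH at -4.500° ✓; |EH| = 29.70 ✓; ∠EHQ = 80.30° ✓; |HQ| = 13.80 ✓; ∠HQU = 41.10° ✓; |QU| = 14.40 ✓; ∠QUD = 52.60° ✓; |UD| = 24.30 ✓; ∠(UD, DB) = 90.00° ✓; |DB| = 9.800 ✓; ∠(DB, BK) = 90.00° ✓; |BK| = 16.00 ✗.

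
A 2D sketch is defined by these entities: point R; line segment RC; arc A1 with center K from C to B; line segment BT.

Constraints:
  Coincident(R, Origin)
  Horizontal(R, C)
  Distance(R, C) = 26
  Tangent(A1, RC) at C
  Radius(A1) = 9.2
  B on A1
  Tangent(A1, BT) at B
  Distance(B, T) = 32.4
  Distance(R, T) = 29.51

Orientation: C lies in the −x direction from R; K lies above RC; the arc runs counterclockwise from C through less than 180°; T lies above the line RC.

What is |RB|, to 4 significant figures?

19.02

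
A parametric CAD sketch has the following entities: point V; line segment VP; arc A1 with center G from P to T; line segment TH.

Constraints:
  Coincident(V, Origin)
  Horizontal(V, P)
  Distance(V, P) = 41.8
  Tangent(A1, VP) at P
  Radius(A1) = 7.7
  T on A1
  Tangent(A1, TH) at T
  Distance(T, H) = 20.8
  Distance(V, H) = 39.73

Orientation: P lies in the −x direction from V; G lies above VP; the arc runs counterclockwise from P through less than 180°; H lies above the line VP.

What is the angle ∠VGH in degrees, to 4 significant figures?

67.55°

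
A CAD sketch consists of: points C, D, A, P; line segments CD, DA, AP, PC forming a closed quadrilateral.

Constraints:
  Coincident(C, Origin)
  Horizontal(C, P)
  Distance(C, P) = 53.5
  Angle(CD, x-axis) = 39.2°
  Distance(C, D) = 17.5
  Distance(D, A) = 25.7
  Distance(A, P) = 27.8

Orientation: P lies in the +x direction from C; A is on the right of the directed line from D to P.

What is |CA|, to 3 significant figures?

29.6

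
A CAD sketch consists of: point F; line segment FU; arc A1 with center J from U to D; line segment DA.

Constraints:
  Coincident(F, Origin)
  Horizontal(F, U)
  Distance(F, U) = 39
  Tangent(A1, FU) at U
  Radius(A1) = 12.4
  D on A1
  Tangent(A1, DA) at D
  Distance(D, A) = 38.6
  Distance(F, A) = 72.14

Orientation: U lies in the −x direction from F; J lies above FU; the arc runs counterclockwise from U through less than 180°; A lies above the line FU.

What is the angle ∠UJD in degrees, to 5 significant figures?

124.80°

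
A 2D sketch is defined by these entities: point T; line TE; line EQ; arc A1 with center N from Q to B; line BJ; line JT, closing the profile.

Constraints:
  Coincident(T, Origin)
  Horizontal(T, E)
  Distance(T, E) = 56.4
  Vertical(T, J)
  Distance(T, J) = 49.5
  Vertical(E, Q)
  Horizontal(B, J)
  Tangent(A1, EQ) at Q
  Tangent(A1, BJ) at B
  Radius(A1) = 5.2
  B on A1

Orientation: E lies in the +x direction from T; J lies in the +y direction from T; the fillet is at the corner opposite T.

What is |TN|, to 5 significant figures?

67.705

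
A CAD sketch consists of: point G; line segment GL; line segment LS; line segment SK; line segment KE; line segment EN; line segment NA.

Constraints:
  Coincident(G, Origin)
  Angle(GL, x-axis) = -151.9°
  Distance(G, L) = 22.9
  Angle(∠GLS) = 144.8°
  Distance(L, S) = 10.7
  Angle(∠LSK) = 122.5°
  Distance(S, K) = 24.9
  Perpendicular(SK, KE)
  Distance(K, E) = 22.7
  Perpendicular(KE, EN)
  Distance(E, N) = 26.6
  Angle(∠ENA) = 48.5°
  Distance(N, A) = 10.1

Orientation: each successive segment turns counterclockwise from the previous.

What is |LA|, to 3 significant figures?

12.4

G is at the origin; GL runs at -151.9° with length 22.9, so L = (-20.2, -10.8). ∠GLS = 144.8° gives LS at -117° from the x-axis; with |LS| = 10.7, S = (-25.0, -20.3). ∠LSK = 122.5° gives SK at -59.2° from the x-axis; with |SK| = 24.9, K = (-12.3, -41.7). SK is perpendicular to KE, so KE runs at 30.8°; with |KE| = 22.7, E = (7.24, -30.1). KE is perpendicular to EN, so EN runs at 121°; with |EN| = 26.6, N = (-6.38, -7.26). ∠ENA = 48.5° gives NA at -108° from the x-axis; with |NA| = 10.1, A = (-9.45, -16.9). Then |LA| = |A − L| = 12.4.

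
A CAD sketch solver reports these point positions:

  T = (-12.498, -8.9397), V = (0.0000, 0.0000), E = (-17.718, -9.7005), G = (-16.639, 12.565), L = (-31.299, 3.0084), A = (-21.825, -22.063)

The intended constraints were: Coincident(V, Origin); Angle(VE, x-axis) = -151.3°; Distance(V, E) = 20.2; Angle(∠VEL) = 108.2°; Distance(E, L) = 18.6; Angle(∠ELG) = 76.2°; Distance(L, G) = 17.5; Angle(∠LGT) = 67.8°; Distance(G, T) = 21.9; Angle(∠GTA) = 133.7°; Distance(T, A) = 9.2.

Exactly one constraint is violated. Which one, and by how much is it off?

Distance(T, A) = 9.2 — off by 6.90.

V = (0.00, 0.00) ✓; VE at -151.3° ✓; |VE| = 20.20 ✓; ∠VEL = 108.2° ✓; |EL| = 18.60 ✓; ∠ELG = 76.20° ✓; |LG| = 17.50 ✓; ∠LGT = 67.80° ✓; |GT| = 21.90 ✓; ∠GTA = 133.7° ✓; |TA| = 16.10 ✗.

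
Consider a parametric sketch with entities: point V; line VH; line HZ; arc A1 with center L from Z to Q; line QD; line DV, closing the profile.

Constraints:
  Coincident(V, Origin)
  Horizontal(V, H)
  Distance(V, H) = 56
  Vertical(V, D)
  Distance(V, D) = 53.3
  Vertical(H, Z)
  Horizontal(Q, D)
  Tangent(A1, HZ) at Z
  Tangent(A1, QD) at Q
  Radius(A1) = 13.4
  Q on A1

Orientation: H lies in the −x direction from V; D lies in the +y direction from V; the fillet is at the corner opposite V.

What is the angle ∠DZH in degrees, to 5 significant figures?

103.46°

The virtual corner opposite V is at (-56.000, 53.300). Tangency of A1 to HZ means the radius LZ is perpendicular to HZ and the tangent condition forces LQ to be normal to QD, with radius 13.4, so the center L sits 13.4 in from both sides at L = (-42.600, 39.900). That places the tangent points at Z = (-56.000, 39.900) on HZ and Q = (-42.600, 53.300) on QD. Then cos ∠DZH = ZD·ZH / (|ZD||ZH|), giving 103.46°.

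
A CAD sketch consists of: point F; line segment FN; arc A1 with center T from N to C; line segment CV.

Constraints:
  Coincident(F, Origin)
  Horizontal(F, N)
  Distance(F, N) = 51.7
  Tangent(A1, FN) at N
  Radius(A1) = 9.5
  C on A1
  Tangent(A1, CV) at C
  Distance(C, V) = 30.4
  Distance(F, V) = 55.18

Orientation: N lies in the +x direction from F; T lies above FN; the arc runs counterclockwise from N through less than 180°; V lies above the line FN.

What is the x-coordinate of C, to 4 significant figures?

58.93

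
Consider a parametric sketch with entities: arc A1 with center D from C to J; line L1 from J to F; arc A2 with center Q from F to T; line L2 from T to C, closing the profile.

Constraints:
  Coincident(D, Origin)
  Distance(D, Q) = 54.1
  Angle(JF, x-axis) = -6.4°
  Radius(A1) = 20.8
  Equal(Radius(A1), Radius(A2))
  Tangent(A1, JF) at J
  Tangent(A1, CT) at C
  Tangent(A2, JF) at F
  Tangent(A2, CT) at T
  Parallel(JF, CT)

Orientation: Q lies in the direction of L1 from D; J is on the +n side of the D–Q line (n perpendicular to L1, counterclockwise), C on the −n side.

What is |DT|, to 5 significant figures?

57.961

The slot axis is L1's direction at -6.4°, so u = (cos -6.4°, sin -6.4°) = (0.99377, -0.11147) and n = (−sin -6.4°, cos -6.4°) = (0.11147, 0.99377). D is at the origin and Q lies 54.1 along u from D, so Q = 54.1·u = (53.763, -6.0305). Tangency of A1 to both parallel lines with radius 20.8 puts J and C at D ± 20.8·n: J = (2.3186, 20.670), C = (-2.3186, -20.670). Equal radii place F and T the same way about Q: F = Q + 20.8·n = (56.081, 14.640), T = Q − 20.8·n = (51.444, -26.701). Then |DT| = |T − D| = 57.961.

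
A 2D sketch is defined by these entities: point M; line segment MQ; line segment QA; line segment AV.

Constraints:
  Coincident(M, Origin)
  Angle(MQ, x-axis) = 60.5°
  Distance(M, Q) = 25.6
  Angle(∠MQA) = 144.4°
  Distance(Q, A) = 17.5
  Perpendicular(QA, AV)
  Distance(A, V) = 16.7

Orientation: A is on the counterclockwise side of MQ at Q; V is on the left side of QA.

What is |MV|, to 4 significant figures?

38.36

∠MQA = 144.4°, so QA runs at 60.5° + (180° − 144.4°) = 96.10° from the x-axis; with |QA| = 17.5, A = Q + 17.5·(cos 96.10°, sin 96.10°) = (10.75, 39.68). QA is perpendicular to AV; with |AV| = 16.7 on the left of QA, V = A + 16.7·(-0.9943, -0.1063) = (-5.859, 37.91). Then |MV| = |V − M| = 38.36.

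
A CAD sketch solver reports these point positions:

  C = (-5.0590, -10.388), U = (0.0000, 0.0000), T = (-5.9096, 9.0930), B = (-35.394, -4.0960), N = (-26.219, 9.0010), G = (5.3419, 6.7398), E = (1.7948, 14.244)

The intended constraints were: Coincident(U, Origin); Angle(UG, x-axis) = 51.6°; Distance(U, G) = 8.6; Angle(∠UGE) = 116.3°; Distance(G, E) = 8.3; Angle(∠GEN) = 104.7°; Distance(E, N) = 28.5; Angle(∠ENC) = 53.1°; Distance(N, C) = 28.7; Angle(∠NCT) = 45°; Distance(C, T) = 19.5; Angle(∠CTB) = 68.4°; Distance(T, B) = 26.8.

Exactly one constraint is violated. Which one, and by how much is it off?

Distance(T, B) = 26.8 — off by 5.50.

U = (0.00, 0.00) ✓; UG at 51.60° ✓; |UG| = 8.600 ✓; ∠UGE = 116.3° ✓; |GE| = 8.300 ✓; ∠GEN = 104.7° ✓; |EN| = 28.50 ✓; ∠ENC = 53.10° ✓; |NC| = 28.70 ✓; ∠NCT = 45.00° ✓; |CT| = 19.50 ✓; ∠CTB = 68.40° ✓; |TB| = 32.30 ✗.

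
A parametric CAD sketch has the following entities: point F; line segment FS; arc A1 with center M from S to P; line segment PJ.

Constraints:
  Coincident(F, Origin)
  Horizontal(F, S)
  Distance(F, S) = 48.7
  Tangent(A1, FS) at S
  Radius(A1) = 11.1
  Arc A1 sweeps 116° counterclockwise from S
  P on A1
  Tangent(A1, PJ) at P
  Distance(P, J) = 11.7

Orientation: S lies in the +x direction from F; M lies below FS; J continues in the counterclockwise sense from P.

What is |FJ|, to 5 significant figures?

51.228

F is at the origin; F and S share the same y with |FS| = 48.7 and S on the +x side, so S = (48.700, 0.0000). The tangent condition forces MS to be normal to FS, so M = S + (0, -11.1) = (48.700, -11.100). On A1, S sits at bearing 90° from M; a 116° counterclockwise sweep puts P at bearing 206°, so P = M + 11.1·(cos 206°, sin 206°) = (38.723, -15.966). The tangent condition forces MP to be normal to PJ, so PJ runs along (−sin 206°, cos 206°); with |PJ| = 11.7, J = (43.852, -26.482). Then |FJ| = |J − F| = 51.228.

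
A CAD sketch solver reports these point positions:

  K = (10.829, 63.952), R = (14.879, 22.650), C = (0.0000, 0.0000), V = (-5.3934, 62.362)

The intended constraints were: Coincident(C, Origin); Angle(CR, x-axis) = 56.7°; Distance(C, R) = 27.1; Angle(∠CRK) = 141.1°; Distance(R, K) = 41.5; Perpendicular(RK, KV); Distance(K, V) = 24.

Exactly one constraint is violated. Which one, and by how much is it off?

Distance(K, V) = 24 — off by 7.70.

C = (0.00, 0.00) ✓; CR at 56.70° ✓; |CR| = 27.10 ✓; ∠CRK = 141.1° ✓; |RK| = 41.50 ✓; ∠(RK, KV) = 90.00° ✓; |KV| = 16.30 ✗.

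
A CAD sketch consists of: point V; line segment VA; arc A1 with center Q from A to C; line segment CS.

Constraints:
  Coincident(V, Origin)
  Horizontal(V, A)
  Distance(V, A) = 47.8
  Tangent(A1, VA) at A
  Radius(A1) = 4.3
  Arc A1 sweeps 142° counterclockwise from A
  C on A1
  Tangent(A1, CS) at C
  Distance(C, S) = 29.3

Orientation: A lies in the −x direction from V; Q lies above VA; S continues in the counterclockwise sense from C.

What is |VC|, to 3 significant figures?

45.8

Tangency of A1 to VA means the radius QA is perpendicular to VA, so Q = A + (0, 4.3) = (-47.8, 4.30). On A1, A sits at bearing -90° from Q; a 142° counterclockwise sweep puts C at bearing 52°, so C = Q + 4.3·(cos 52°, sin 52°) = (-45.2, 7.69). Then |VC| = |C − V| = 45.8.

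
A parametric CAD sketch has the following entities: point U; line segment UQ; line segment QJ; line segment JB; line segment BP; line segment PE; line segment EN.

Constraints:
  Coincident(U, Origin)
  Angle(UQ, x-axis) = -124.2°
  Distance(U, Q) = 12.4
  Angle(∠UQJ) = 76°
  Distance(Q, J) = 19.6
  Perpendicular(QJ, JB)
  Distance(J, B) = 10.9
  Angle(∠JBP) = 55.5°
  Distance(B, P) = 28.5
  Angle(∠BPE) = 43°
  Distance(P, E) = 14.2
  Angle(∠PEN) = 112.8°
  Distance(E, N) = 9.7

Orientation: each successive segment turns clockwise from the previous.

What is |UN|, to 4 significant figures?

16.48

∠BPE = 43.0° gives PE at 140.3° from the x-axis; with |PE| = 14.2, E = (-19.21, -7.578). ∠PEN = 112.8° gives EN at 73.10° from the x-axis; with |EN| = 9.7, N = (-16.39, 1.703). Then |UN| = |N − U| = 16.48.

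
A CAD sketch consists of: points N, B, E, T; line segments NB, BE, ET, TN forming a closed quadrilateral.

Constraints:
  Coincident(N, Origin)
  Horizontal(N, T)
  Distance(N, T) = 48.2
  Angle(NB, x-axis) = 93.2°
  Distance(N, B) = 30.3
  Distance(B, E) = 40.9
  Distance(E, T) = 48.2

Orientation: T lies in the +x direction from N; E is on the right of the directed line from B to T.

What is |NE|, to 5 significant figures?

10.612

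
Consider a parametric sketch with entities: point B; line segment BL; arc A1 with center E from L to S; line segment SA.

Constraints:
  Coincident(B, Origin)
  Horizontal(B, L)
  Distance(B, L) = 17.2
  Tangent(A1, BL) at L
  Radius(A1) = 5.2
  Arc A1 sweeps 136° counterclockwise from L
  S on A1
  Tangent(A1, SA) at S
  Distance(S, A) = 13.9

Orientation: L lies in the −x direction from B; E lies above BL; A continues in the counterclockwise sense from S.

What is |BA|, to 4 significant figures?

30.04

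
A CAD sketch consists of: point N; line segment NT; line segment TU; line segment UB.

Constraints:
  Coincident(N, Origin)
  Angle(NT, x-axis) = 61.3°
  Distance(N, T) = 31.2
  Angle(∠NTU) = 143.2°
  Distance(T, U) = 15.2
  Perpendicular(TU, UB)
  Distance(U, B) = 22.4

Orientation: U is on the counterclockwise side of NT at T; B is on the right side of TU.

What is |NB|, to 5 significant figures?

57.472

N is at the origin; NT runs at 61.3° with length 31.2, so T = 31.2·(cos 61.3°, sin 61.3°) = (14.983, 27.367). ∠NTU = 143.2°, so TU runs at 61.3° + (180° − 143.2°) = 98.100° from the x-axis; with |TU| = 15.2, U = T + 15.2·(cos 98.100°, sin 98.100°) = (12.841, 42.415). TU ⟂ UB; with |UB| = 22.4 on the right of TU, B = U + 22.4·(0.99002, 0.14090) = (35.018, 45.572). Then |NB| = |B − N| = 57.472.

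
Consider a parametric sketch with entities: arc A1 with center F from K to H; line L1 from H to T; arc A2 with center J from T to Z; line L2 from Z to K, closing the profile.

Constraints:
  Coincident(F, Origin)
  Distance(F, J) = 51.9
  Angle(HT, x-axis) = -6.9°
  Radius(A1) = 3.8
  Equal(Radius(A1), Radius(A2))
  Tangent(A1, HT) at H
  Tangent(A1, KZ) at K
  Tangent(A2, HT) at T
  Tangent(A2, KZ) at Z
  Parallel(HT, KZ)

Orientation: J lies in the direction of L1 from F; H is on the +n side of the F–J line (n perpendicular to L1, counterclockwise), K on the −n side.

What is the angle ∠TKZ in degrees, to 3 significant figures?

8.33°

The slot axis is L1's direction at -6.9°, so u = (cos -6.9°, sin -6.9°) = (0.993, -0.120) and n = (−sin -6.9°, cos -6.9°) = (0.120, 0.993). F is at the origin and J lies 51.9 along u from F, so J = 51.9·u = (51.5, -6.24). Tangency of A1 to both parallel lines with radius 3.8 puts H and K at F ± 3.8·n: H = (0.457, 3.77), K = (-0.457, -3.77). Equal radii place T and Z the same way about J: T = J + 3.8·n = (52.0, -2.46), Z = J − 3.8·n = (51.1, -10.0). Then cos ∠TKZ = KT·KZ / (|KT||KZ|), giving 8.33°.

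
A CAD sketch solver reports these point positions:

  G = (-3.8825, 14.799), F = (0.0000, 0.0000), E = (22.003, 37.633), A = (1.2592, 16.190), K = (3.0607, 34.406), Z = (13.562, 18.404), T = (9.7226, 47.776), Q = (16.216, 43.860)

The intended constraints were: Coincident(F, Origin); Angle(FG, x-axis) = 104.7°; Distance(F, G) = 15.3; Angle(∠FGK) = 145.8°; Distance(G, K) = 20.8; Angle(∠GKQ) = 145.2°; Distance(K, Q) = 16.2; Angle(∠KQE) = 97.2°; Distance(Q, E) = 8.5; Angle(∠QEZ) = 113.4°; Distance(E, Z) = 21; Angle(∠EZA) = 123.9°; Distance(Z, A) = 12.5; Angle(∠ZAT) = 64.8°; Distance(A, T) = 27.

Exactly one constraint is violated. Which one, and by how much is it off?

Distance(A, T) = 27 — off by 5.70.

F = (0.00, 0.00) ✓; FG at 104.7° ✓; |FG| = 15.30 ✓; ∠FGK = 145.8° ✓; |GK| = 20.80 ✓; ∠GKQ = 145.2° ✓; |KQ| = 16.20 ✓; ∠KQE = 97.20° ✓; |QE| = 8.501 ✓; ∠QEZ = 113.4° ✓; |EZ| = 21.00 ✓; ∠EZA = 123.9° ✓; |ZA| = 12.50 ✓; ∠ZAT = 64.80° ✓; |AT| = 32.70 ✗.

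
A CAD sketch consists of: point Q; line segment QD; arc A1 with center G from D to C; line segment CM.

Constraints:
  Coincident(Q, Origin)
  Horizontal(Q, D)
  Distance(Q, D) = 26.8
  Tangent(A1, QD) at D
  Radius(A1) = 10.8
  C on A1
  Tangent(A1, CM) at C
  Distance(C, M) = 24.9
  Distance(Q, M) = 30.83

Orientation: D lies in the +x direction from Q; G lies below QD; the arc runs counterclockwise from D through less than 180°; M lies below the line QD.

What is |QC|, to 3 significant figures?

18.1

Q is at the origin; Q and D share the same y with |QD| = 26.8 and D on the +x side, so D = (26.8, 0.00). Since A1 is tangent to QD there, GD ⟂ QD, so G = D + (0, -10.8) = (26.8, -10.8). Since GC ⟂ CM (tangency), |GM| = √(10.8² + 24.9²) = 27.1 regardless of where C sits on A1. So M lies on both circle(Q, 30.83) and circle(G, 27.1); the below-QD intersection is M = (7.52, -29.9). C is the foot of the tangent from M: C = (16.8, -6.78).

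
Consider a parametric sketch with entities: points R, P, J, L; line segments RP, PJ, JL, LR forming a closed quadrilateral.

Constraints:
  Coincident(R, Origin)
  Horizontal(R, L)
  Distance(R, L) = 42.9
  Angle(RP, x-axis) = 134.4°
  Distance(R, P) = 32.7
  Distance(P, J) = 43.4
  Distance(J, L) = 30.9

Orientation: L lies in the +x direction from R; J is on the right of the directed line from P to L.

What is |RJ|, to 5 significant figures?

12.314

Checks: |PJ| = 43.40 ✓; |JL| = 30.90 ✓.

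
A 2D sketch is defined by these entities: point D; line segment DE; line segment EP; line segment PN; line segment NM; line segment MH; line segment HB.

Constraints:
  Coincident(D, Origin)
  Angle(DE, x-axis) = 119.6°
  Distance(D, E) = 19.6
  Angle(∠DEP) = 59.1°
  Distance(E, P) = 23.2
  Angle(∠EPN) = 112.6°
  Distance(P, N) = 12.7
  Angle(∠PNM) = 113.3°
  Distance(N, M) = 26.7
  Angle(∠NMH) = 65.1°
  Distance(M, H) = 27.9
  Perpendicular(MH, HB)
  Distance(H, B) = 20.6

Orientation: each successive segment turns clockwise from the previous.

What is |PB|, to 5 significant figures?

5.1340

∠NMH = 65.1° gives MH at 109.70° from the x-axis; with |MH| = 27.9, H = (-10.290, 12.203). The perpendicularity gives HB at right angles to MH, so HB runs at 19.700°; with |HB| = 20.6, B = (9.1043, 19.147). Then |PB| = |B − P| = 5.1340.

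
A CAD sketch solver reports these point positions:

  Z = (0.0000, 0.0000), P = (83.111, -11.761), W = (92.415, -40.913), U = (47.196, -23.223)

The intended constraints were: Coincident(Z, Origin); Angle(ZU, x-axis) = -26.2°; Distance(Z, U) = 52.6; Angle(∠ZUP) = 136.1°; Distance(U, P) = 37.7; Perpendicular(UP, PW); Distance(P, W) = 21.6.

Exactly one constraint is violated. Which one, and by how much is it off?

Distance(P, W) = 21.6 — off by 9.00.

Z = (0.00, 0.00) ✓; ZU at -26.20° ✓; |ZU| = 52.60 ✓; ∠ZUP = 136.1° ✓; |UP| = 37.70 ✓; ∠(UP, PW) = 90.00° ✓; |PW| = 30.60 ✗.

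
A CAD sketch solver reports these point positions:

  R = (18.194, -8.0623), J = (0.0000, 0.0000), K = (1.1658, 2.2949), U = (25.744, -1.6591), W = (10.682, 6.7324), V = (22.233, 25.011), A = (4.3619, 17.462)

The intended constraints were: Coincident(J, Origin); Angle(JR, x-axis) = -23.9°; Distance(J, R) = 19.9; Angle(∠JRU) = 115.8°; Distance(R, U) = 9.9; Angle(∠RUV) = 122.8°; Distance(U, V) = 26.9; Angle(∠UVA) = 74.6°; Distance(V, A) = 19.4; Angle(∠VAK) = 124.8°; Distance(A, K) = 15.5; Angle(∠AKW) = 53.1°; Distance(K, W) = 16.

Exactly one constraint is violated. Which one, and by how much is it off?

Distance(K, W) = 16 — off by 5.50.

J = (0.00, 0.00) ✓; JR at -23.90° ✓; |JR| = 19.90 ✓; ∠JRU = 115.8° ✓; |RU| = 9.900 ✓; ∠RUV = 122.8° ✓; |UV| = 26.90 ✓; ∠UVA = 74.60° ✓; |VA| = 19.40 ✓; ∠VAK = 124.8° ✓; |AK| = 15.50 ✓; ∠AKW = 53.10° ✓; |KW| = 10.50 ✗.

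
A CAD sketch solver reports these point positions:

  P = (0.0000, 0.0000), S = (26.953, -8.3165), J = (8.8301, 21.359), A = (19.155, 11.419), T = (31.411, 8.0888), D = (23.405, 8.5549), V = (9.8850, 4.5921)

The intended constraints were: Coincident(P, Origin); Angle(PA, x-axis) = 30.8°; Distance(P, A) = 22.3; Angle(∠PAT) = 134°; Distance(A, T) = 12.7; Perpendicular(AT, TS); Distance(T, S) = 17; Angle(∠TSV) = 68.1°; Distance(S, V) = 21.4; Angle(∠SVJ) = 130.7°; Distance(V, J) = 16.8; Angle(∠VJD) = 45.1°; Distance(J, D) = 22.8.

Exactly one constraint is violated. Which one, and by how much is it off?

Distance(J, D) = 22.8 — off by 3.40.

P = (0.00, 0.00) ✓; PA at 30.80° ✓; |PA| = 22.30 ✓; ∠PAT = 134.0° ✓; |AT| = 12.70 ✓; ∠(AT, TS) = 90.00° ✓; |TS| = 17.00 ✓; ∠TSV = 68.10° ✓; |SV| = 21.40 ✓; ∠SVJ = 130.7° ✓; |VJ| = 16.80 ✓; ∠VJD = 45.10° ✓; |JD| = 19.40 ✗.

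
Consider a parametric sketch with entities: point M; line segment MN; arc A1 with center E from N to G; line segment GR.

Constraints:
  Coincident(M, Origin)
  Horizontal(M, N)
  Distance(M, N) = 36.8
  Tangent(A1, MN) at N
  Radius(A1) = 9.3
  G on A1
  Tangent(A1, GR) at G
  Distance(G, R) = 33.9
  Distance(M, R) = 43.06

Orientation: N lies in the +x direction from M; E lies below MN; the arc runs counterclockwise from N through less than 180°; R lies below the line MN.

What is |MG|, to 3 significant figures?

28.7

M is at the origin; MN is horizontal with |MN| = 36.8 and N on the +x side, so N = (36.8, 0.00). A1 meets MN tangentially, so EN is at right angles to MN, so E = N + (0, -9.3) = (36.8, -9.30). Since EG ⟂ GR (tangency), |ER| = √(9.3² + 33.9²) = 35.2 regardless of where G sits on A1. So R lies on both circle(M, 43.06) and circle(E, 35.2); the below-MN intersection is R = (18.1, -39.1). G is the foot of the tangent from R: G = (27.9, -6.61).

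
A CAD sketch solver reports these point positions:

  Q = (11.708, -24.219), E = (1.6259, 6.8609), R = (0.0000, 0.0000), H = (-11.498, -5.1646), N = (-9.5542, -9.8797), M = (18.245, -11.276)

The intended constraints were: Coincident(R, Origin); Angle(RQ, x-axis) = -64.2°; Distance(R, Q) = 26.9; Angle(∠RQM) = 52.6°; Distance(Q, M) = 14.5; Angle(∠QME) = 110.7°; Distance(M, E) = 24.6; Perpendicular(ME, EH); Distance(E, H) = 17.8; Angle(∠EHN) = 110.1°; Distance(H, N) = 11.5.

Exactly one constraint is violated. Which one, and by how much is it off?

Distance(H, N) = 11.5 — off by 6.40.

R = (0.00, 0.00) ✓; RQ at -64.20° ✓; |RQ| = 26.90 ✓; ∠RQM = 52.60° ✓; |QM| = 14.50 ✓; ∠QME = 110.7° ✓; |ME| = 24.60 ✓; ∠(ME, EH) = 90.00° ✓; |EH| = 17.80 ✓; ∠EHN = 110.1° ✓; |HN| = 5.100 ✗.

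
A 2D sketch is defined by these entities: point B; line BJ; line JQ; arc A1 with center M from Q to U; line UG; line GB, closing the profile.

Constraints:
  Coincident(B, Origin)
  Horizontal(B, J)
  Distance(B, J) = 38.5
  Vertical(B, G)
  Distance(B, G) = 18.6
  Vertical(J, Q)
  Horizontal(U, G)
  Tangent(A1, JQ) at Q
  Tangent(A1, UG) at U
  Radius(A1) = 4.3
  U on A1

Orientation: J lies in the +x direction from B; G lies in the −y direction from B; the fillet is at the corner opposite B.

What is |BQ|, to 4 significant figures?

41.07

The virtual corner opposite B is at (38.50, -18.60). Tangency of A1 to JQ means the radius MQ is perpendicular to JQ and the tangent condition forces MU to be normal to UG, with radius 4.3, so the center M sits 4.3 in from both sides at M = (34.20, -14.30). That places the tangent points at Q = (38.50, -14.30) on JQ and U = (34.20, -18.60) on UG. Then |BQ| = |Q − B| = 41.07.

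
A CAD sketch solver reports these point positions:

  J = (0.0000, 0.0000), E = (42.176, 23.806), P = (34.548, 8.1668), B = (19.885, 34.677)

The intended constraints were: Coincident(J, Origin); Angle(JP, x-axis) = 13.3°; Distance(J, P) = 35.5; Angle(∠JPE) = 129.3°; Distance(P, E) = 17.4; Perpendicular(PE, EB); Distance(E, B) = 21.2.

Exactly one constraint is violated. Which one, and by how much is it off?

Distance(E, B) = 21.2 — off by 3.60.

J = (0.00, 0.00) ✓; JP at 13.30° ✓; |JP| = 35.50 ✓; ∠JPE = 129.3° ✓; |PE| = 17.40 ✓; ∠(PE, EB) = 90.00° ✓; |EB| = 24.80 ✗.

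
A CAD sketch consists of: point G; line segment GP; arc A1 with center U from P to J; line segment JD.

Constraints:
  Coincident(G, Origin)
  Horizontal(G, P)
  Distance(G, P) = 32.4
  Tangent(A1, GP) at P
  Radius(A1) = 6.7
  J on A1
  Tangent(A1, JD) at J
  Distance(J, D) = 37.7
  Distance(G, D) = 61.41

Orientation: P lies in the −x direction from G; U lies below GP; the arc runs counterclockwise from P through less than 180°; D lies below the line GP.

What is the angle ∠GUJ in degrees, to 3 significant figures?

162°

Checks: |GP| = 32.40 ✓; |UJ| = 6.700 ✓; ∠(UJ, JD) = 90.00° ✓; |JD| = 37.70 ✓; |GD| = 61.41 ✓.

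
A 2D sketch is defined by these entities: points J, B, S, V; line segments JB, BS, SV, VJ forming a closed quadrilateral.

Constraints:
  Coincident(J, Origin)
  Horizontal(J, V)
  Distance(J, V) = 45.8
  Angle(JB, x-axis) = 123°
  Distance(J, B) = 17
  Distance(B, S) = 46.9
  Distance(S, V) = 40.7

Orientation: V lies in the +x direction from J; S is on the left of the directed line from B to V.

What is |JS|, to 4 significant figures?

49.15

J is at the origin; JV is horizontal with |JV| = 45.8 and V in +x, so V = (45.8, 0). JB runs at 123.0° with |JB| = 17.0, so B = (-9.259, 14.26). S is determined by |BS| = 46.9 and |SV| = 40.7 together: it lies at the intersection of circle(B, 46.9) and circle(V, 40.7). With |BV| = 56.87, the foot of the radical line on BV is 33.21 from B and the perpendicular offset is √(46.9² − 33.21²) = 33.11. Taking the left-of-BV solution: S = (31.19, 37.99).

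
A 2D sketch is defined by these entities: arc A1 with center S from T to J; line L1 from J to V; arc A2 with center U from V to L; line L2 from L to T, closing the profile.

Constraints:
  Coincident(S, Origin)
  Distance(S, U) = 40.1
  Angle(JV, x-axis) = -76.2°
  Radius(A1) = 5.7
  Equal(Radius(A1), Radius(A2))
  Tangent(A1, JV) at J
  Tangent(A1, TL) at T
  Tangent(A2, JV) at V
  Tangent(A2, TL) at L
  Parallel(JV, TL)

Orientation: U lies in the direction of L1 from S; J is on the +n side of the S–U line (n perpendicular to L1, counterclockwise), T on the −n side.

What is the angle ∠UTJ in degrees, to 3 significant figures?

81.9°

S is at the origin and U lies 40.1 along u from S, so U = 40.1·u = (9.57, -38.9). Tangency of A1 to both parallel lines with radius 5.7 puts J and T at S ± 5.7·n: J = (5.54, 1.36), T = (-5.54, -1.36). Then cos ∠UTJ = TU·TJ / (|TU||TJ|), giving 81.9°.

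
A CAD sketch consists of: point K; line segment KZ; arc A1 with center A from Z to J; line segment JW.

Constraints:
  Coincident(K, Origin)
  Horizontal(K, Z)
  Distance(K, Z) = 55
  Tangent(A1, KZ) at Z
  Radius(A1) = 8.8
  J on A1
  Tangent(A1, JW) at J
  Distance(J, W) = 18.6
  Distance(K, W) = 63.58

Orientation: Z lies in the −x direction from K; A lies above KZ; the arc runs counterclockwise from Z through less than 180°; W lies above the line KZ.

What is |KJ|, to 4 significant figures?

49.10

K is at the origin; K and Z share the same y with |KZ| = 55.0 and Z on the −x side, so Z = (-55.00, 0.000). The tangent condition forces AZ to be normal to KZ, so A = Z + (0, 8.8) = (-55.00, 8.800). Since AJ ⟂ JW (tangency), |AW| = √(8.8² + 18.6²) = 20.58 regardless of where J sits on A1. So W lies on both circle(K, 63.58) and circle(A, 20.58); the above-KZ intersection is W = (-56.41, 29.33). J is the foot of the tangent from W: J = (-47.32, 13.10).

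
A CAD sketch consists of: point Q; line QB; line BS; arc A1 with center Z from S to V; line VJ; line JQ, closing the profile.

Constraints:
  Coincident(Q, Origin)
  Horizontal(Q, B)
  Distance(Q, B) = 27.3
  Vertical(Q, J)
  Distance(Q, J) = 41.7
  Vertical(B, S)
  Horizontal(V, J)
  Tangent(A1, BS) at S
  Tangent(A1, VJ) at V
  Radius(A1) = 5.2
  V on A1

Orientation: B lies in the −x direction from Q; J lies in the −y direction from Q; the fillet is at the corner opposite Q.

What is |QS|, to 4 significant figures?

45.58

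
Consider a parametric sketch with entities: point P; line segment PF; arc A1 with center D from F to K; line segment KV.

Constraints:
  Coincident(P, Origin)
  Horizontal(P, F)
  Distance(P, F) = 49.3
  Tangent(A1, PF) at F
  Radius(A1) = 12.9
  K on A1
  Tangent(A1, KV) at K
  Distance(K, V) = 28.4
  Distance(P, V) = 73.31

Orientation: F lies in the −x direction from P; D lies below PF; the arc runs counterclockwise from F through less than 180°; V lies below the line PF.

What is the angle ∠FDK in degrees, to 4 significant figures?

94.51°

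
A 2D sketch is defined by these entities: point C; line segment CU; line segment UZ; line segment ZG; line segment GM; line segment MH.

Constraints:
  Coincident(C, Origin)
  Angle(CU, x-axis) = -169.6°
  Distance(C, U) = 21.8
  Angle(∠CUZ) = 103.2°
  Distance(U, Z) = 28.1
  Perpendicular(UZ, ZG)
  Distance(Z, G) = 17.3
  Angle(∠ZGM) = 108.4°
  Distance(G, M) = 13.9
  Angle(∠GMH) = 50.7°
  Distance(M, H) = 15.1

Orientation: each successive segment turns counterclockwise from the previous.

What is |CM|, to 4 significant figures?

19.89

C is at the origin; CU runs at -169.6° with length 21.8, so U = (-21.44, -3.935). ∠CUZ = 103.2° gives UZ at -92.80° from the x-axis; with |UZ| = 28.1, Z = (-22.81, -32.00). UZ ⟂ ZG, so ZG runs at -2.800°; with |ZG| = 17.3, G = (-5.535, -32.85). ∠ZGM = 108.4° gives GM at 68.80° from the x-axis; with |GM| = 13.9, M = (-0.5086, -19.89). Then |CM| = |M − C| = 19.89.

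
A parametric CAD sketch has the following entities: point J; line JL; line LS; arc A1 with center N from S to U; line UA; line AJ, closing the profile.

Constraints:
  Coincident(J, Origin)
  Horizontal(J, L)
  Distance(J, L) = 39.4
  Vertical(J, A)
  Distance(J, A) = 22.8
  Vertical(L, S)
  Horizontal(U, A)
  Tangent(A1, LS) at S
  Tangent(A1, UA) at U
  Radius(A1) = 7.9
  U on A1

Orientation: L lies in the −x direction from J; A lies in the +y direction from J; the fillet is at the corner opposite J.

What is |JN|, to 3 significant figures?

34.8

JA is vertical with |JA| = 22.8 and A on the +y side, so A = (0.00, 22.8). The virtual corner opposite J is at (-39.4, 22.8). Since A1 is tangent to LS there, NS ⟂ LS and since A1 is tangent to UA there, NU ⟂ UA, with radius 7.9, so the center N sits 7.9 in from both sides at N = (-31.5, 14.9). Then |JN| = |N − J| = 34.8.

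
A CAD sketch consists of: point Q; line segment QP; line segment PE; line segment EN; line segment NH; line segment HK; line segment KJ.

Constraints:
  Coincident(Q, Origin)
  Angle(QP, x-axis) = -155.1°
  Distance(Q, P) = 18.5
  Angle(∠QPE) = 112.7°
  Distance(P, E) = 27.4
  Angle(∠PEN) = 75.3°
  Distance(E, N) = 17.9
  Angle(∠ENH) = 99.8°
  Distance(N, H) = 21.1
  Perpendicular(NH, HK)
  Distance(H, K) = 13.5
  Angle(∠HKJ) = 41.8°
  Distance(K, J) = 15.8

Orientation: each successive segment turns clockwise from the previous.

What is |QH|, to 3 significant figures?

9.11

Q is at the origin; QP runs at -155.1° with length 18.5, so P = (-16.8, -7.79). ∠QPE = 112.7° gives PE at 138° from the x-axis; with |PE| = 27.4, E = (-37.0, 10.7). ∠PEN = 75.3° gives EN at 32.9° from the x-axis; with |EN| = 17.9, N = (-22.0, 20.4). ∠ENH = 99.8° gives NH at -47.3° from the x-axis; with |NH| = 21.1, H = (-7.68, 4.90). Then |QH| = |H − Q| = 9.11.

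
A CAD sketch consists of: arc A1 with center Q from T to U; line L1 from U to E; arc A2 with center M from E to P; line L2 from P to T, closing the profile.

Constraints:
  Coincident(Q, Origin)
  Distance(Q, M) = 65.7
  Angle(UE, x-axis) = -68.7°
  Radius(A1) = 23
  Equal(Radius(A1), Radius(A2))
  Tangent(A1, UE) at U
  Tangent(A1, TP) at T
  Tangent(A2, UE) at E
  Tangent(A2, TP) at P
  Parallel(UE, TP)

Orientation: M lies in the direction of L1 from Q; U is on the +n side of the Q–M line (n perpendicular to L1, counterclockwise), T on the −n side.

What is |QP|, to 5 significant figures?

69.610

The slot axis is L1's direction at -68.7°, so u = (cos -68.7°, sin -68.7°) = (0.36325, -0.93169) and n = (−sin -68.7°, cos -68.7°) = (0.93169, 0.36325). Q is at the origin and M lies 65.7 along u from Q, so M = 65.7·u = (23.866, -61.212). Tangency of A1 to both parallel lines with radius 23.0 puts U and T at Q ± 23.0·n: U = (21.429, 8.3548), T = (-21.429, -8.3548). Equal radii place E and P the same way about M: E = M + 23.0·n = (45.295, -52.857), P = M − 23.0·n = (2.4367, -69.567). Then |QP| = |P − Q| = 69.610.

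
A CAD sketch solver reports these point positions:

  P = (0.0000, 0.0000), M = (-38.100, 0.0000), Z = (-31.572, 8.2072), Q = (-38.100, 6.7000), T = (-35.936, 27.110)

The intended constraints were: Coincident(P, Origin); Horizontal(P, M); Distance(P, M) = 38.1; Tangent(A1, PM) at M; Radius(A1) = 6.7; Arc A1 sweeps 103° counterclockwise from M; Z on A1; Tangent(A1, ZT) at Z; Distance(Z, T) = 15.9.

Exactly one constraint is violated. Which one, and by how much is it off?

Distance(Z, T) = 15.9 — off by 3.50.

P = (0.00, 0.00) ✓; P.y = 0.00, M.y = 0.00 ✓; |PM| = 38.10 ✓; ∠(QM, MP) = 90.00° ✓; |QM| = 6.700 ✓; bearing(Q→Z) − bearing(Q→M) = 103.0° ✓; |QZ| = 6.700 ✓; ∠(QZ, ZT) = 90.00° ✓; |ZT| = 19.40 ✗.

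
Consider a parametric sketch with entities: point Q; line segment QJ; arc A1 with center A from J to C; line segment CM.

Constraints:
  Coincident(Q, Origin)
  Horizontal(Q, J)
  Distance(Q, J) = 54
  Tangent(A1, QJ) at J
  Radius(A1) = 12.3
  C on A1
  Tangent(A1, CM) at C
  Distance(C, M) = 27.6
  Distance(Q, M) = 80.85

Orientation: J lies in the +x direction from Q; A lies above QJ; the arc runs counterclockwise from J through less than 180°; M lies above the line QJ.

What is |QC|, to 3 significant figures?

66.7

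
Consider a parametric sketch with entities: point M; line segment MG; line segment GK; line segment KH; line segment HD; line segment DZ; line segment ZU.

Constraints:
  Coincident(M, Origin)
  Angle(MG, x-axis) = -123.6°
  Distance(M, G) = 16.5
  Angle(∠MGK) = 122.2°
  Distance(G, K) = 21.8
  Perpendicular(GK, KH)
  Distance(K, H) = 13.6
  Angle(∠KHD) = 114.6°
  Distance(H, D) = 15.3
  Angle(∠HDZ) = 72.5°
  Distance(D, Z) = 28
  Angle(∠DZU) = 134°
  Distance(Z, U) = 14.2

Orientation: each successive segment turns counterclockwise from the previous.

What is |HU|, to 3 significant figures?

33.6

∠HDZ = 72.5° gives DZ at -163° from the x-axis; with |DZ| = 28.0, Z = (-14.4, -21.0). ∠DZU = 134.0° gives ZU at -117° from the x-axis; with |ZU| = 14.2, U = (-20.9, -33.6). Then |HU| = |U − H| = 33.6.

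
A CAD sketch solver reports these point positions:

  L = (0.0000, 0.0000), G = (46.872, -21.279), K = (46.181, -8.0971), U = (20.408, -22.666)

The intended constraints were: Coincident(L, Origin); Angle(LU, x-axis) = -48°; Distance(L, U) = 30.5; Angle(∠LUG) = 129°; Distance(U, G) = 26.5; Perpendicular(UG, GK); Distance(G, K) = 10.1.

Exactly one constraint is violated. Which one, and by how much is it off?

Distance(G, K) = 10.1 — off by 3.10.

L = (0.00, 0.00) ✓; LU at -48.00° ✓; |LU| = 30.50 ✓; ∠LUG = 129.0° ✓; |UG| = 26.50 ✓; ∠(UG, GK) = 90.00° ✓; |GK| = 13.20 ✗.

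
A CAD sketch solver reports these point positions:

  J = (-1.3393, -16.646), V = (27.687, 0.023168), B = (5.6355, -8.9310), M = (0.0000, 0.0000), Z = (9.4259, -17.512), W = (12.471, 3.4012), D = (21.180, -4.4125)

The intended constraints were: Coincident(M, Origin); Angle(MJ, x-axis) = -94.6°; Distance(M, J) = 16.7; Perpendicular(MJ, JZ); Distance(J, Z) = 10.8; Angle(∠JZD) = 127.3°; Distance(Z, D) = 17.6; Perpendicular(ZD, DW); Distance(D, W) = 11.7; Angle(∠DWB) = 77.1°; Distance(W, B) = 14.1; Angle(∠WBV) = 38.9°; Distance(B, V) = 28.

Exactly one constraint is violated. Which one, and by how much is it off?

Distance(B, V) = 28 — off by 4.20.

M = (0.00, 0.00) ✓; MJ at -94.60° ✓; |MJ| = 16.70 ✓; ∠(MJ, JZ) = 90.00° ✓; |JZ| = 10.80 ✓; ∠JZD = 127.3° ✓; |ZD| = 17.60 ✓; ∠(ZD, DW) = 90.00° ✓; |DW| = 11.70 ✓; ∠DWB = 77.10° ✓; |WB| = 14.10 ✓; ∠WBV = 38.90° ✓; |BV| = 23.80 ✗.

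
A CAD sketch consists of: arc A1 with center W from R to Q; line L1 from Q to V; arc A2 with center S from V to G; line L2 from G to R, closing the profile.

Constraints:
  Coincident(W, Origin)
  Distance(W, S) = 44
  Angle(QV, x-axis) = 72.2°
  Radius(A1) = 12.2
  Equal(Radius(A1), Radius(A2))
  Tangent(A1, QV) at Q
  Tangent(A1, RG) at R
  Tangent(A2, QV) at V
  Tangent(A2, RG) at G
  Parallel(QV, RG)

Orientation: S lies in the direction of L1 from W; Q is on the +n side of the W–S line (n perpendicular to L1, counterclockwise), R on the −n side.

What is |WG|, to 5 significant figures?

45.660

Tangency of A1 to both parallel lines with radius 12.2 puts Q and R at W ± 12.2·n: Q = (-11.616, 3.7295), R = (11.616, -3.7295). Equal radii place V and G the same way about S: V = S + 12.2·n = (1.8346, 45.623), G = S − 12.2·n = (25.067, 38.164). Then |WG| = |G − W| = 45.660.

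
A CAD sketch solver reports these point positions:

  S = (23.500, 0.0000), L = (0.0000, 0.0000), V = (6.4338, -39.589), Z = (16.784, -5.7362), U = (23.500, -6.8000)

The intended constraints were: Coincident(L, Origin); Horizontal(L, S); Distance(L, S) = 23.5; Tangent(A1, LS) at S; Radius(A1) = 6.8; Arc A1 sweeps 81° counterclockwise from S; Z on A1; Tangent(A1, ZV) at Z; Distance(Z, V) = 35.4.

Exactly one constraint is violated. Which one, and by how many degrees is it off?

Tangent(A1, ZV) at Z — off by 8.00°.

L = (0.00, 0.00) ✓; L.y = 0.00, S.y = 0.00 ✓; |LS| = 23.50 ✓; ∠(US, SL) = 90.00° ✓; |US| = 6.800 ✓; bearing(U→Z) − bearing(U→S) = 81.00° ✓; |UZ| = 6.800 ✓; ∠(UZ, ZV) = 98.00° ✗; |ZV| = 35.40 ✓.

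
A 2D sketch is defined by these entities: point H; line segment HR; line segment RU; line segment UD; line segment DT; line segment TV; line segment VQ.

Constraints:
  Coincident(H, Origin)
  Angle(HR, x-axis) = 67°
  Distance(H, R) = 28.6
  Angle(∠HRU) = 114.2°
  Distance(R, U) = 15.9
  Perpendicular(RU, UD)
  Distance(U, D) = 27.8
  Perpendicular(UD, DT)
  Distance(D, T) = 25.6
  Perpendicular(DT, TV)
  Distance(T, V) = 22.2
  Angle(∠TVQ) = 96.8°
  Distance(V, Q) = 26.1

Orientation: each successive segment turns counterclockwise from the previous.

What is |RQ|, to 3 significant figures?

16.4

H is at the origin; HR runs at 67.0° with length 28.6, so R = (11.2, 26.3). ∠HRU = 114.2° gives RU at 133° from the x-axis; with |RU| = 15.9, U = (0.372, 38.0). RU ⟂ UD, so UD runs at -137°; with |UD| = 27.8, D = (-20.0, 19.1). UD is perpendicular to DT, so DT runs at -47.2°; with |DT| = 25.6, T = (-2.63, 0.321). The perpendicularity gives TV at right angles to DT, so TV runs at 42.8°; with |TV| = 22.2, V = (13.7, 15.4). ∠TVQ = 96.8° gives VQ at 126° from the x-axis; with |VQ| = 26.1, Q = (-1.68, 36.5). Then |RQ| = |Q − R| = 16.4.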